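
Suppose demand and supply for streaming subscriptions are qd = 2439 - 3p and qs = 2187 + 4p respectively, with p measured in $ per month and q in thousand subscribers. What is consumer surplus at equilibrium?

Equating demand and supply, 2439 - 3p = 2187 + 4p gives 7p = 252, so p* = 36.
Substitute back: q* = 2439 - 3(36) = 2331.
Demand choke price (qd = 0): p = 2439/3 = 813. Consumer surplus = ½ × (813 - 36) × 2331 = 905593.5.

Consumer surplus = 905593.5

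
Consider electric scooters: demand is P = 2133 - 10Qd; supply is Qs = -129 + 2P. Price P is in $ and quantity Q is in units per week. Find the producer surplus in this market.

Inverting to quantity form: Qd = 213.3 - 0.1P.
Set Qd = Qs: 213.3 - 0.1P = -129 + 2P, so 342.3 = 2.1P and P* = 163.
Then Q* = 213.3 - 0.1(163) = 197.
Supply choke price (Qs = 0): P = 64.5. Producer surplus = ½ × (163 - 64.5) × 197 = 9702.25.

Producer surplus = 9702.25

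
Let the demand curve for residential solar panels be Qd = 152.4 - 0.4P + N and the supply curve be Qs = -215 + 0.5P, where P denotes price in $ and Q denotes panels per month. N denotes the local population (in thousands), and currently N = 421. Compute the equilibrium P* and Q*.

With N = 421, demand is Qd = 573.4 - 0.4P.
At equilibrium Qd = Qs, so 573.4 - 0.4P = -215 + 0.5P; collecting terms, 788.4 = 0.9P and P* = 876.
Substitute back: Q* = 573.4 - 0.4(876) = 223.

P* = 876, Q* = 223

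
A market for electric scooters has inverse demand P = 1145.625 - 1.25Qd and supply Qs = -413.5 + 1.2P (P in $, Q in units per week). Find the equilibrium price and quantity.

P* = 665, Q* = 384.5

In direct form, Qd = 916.5 - 0.8P.
Set Qd = Qs: 916.5 - 0.8P = -413.5 + 1.2P, so 1330 = 2P and P* = 665.
Substitute back: Q* = 916.5 - 0.8(665) = 384.5.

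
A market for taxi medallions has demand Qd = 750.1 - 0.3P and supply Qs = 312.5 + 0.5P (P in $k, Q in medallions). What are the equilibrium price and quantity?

P* = 547, Q* = 586

Set Qd = Qs: 750.1 - 0.3P = 312.5 + 0.5P, so 437.6 = 0.8P and P* = 547.
Substitute back: Q* = 750.1 - 0.3(547) = 586.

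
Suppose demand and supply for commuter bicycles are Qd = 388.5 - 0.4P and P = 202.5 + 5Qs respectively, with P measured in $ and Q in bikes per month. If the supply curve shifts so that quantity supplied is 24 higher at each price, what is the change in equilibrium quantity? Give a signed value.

ΔQ = 16

Inverting to quantity form: Qs = -40.5 + 0.2P.
The market clears where 388.5 - 0.4P = -40.5 + 0.2P. Rearranging, 0.6P = 429, hence P* = 715.
Substitute back: Q* = 388.5 - 0.4(715) = 102.5.
After the shift, supply is Qs = -16.5 + 0.2P.
New equilibrium: 405 = 0.6P, so P = 675 and Q = 118.5.
ΔQ = 118.5 - 102.5 = 16.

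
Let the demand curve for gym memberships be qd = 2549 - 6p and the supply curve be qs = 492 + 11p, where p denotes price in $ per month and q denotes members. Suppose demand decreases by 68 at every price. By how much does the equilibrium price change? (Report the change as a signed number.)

Δp = -4

Set qd = qs: 2549 - 6p = 492 + 11p, so 2057 = 17p and p* = 121.
Then q* = 2549 - 6(121) = 1823.
After the shift, demand is qd = 2481 - 6p.
New equilibrium: 1989 = 17p, so p = 117 and q = 1779.
Δp = 117 - 121 = -4.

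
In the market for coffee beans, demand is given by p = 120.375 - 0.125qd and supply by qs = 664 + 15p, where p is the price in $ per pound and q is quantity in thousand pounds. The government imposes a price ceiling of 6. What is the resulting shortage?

Shortage = 161

Inverting to quantity form: qd = 963 - 8p.
At p = 6: qd = 915 and qs = 754.
Shortage = qd - qs = 915 - 754 = 161.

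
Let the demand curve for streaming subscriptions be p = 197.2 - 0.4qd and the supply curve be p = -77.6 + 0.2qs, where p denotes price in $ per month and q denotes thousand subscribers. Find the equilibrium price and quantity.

p* = 14, q* = 458

Solving each curve for q: qd = 493 - 2.5p and qs = 388 + 5p.
Equating demand and supply, 493 - 2.5p = 388 + 5p gives 7.5p = 105, so p* = 14.
Substitute back: q* = 493 - 2.5(14) = 458.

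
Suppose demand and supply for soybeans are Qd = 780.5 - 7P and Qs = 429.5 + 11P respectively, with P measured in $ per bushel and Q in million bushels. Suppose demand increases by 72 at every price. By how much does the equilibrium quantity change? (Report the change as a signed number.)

Equating demand and supply, 780.5 - 7P = 429.5 + 11P gives 18P = 351, so P* = 19.5.
From the demand curve, Q* = 780.5 - 7(19.5) = 644.
After the shift, demand is Qd = 852.5 - 7P.
New equilibrium: 423 = 18P, so P = 23.5 and Q = 688.
ΔQ = 688 - 644 = 44.

ΔQ = 44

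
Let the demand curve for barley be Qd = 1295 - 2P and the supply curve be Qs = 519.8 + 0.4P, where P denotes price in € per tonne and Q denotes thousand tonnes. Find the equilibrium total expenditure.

Set Qd = Qs: 1295 - 2P = 519.8 + 0.4P, so 775.2 = 2.4P and P* = 323.
Plugging P* into demand: Q* = 1295 - 2(323) = 649.
Total expenditure = P* × Q* = 323 × 649 = 209627.

Total expenditure = 209627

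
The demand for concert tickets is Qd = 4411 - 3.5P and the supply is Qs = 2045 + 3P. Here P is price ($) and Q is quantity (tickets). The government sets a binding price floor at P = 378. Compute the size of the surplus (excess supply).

Surplus = 91

At P = 378: Qd = 3088 and Qs = 3179.
Surplus = Qs - Qd = 3179 - 3088 = 91.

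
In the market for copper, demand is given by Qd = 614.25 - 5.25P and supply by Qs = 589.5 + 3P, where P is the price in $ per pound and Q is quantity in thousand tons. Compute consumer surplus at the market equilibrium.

Consumer surplus = 34114.5

At equilibrium Qd = Qs, so 614.25 - 5.25P = 589.5 + 3P; collecting terms, 24.75 = 8.25P and P* = 3.
Then Q* = 614.25 - 5.25(3) = 598.5.
Demand choke price (Qd = 0): P = 614.25/5.25 = 117. Consumer surplus = ½ × (117 - 3) × 598.5 = 34114.5.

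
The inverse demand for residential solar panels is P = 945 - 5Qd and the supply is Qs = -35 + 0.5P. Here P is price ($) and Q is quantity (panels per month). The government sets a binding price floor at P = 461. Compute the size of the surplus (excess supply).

Rewriting in direct form: Qd = 189 - 0.2P.
With P fixed at 461, quantity demanded is 96.8 and quantity supplied is 195.5.
Surplus = Qs - Qd = 195.5 - 96.8 = 98.7.

Surplus = 98.7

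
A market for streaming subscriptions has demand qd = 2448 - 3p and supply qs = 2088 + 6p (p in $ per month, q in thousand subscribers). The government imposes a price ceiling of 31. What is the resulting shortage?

Shortage = 81

At p = 31: qd = 2355 and qs = 2274.
Shortage = qd - qs = 2355 - 2274 = 81.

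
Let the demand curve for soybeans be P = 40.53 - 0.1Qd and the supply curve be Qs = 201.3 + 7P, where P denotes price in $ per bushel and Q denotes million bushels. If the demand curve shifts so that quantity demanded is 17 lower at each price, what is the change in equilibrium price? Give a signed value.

Rewriting in direct form: Qd = 405.3 - 10P.
Equating demand and supply, 405.3 - 10P = 201.3 + 7P gives 17P = 204, so P* = 12.
Then Q* = 405.3 - 10(12) = 285.3.
After the shift, demand is Qd = 388.3 - 10P.
Re-solving, 17P = 187 gives P = 11 and Q = 278.3.
ΔP = 11 - 12 = -1.

ΔP = -1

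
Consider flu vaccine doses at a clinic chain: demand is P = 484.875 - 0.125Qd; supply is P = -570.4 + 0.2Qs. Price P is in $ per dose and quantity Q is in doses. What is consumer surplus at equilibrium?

Consumer surplus = 658938.0625

Solving each curve for Q: Qd = 3879 - 8P and Qs = 2852 + 5P.
Set Qd = Qs: 3879 - 8P = 2852 + 5P, so 1027 = 13P and P* = 79.
From the demand curve, Q* = 3879 - 8(79) = 3247.
Demand choke price (Qd = 0): P = 3879/8 = 484.875. Consumer surplus = ½ × (484.875 - 79) × 3247 = 658938.0625.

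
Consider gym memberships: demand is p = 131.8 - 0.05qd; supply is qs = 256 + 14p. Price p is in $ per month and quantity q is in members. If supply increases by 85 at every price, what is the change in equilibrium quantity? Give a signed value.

Δq = 50

Rewriting in direct form: qd = 2636 - 20p.
At equilibrium qd = qs, so 2636 - 20p = 256 + 14p; collecting terms, 2380 = 34p and p* = 70.
Plugging p* into demand: q* = 2636 - 20(70) = 1236.
After the shift, supply is qs = 341 + 14p.
The new intersection has 2295 = 34p, i.e. p = 67.5, q = 1286.
Δq = 1286 - 1236 = 50.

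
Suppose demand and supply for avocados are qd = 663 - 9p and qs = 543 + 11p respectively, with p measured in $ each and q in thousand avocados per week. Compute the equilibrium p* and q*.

p* = 6, q* = 609

At equilibrium qd = qs, so 663 - 9p = 543 + 11p; collecting terms, 120 = 20p and p* = 6.
Plugging p* into demand: q* = 663 - 9(6) = 609.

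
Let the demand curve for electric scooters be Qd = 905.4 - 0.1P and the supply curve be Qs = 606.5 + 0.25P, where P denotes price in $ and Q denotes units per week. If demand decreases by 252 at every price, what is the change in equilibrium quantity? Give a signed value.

Set Qd = Qs: 905.4 - 0.1P = 606.5 + 0.25P, so 298.9 = 0.35P and P* = 854.
Plugging P* into demand: Q* = 905.4 - 0.1(854) = 820.
After the shift, demand is Qd = 653.4 - 0.1P.
Re-solving, 0.35P = 46.9 gives P = 134 and Q = 640.
ΔQ = 640 - 820 = -180.

ΔQ = -180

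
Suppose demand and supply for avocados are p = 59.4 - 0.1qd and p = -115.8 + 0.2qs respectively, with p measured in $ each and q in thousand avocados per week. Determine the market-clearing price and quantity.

Rewriting in direct form: qd = 594 - 10p and qs = 579 + 5p.
At equilibrium qd = qs, so 594 - 10p = 579 + 5p; collecting terms, 15 = 15p and p* = 1.
Substitute back: q* = 594 - 10(1) = 584.

p* = 1, q* = 584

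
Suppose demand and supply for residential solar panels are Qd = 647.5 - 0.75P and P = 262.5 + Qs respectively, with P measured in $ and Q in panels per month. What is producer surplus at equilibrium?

Rewriting in direct form: Qs = -262.5 + P.
The market clears where 647.5 - 0.75P = -262.5 + P. Rearranging, 1.75P = 910, hence P* = 520.
Plugging P* into demand: Q* = 647.5 - 0.75(520) = 257.5.
Supply choke price (Qs = 0): P = 262.5. Producer surplus = ½ × (520 - 262.5) × 257.5 = 33153.125.

Producer surplus = 33153.125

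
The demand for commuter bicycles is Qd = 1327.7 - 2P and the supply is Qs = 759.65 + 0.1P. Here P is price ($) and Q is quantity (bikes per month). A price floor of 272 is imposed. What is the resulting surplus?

With P fixed at 272, quantity demanded is 783.7 and quantity supplied is 786.85.
Surplus = Qs - Qd = 786.85 - 783.7 = 3.15.

Surplus = 3.15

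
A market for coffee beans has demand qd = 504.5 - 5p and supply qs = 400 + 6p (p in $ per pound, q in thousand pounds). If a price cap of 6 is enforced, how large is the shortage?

Evaluating both curves at the ceiling price 6 gives qd = 474.5, qs = 436.
Shortage = qd - qs = 474.5 - 436 = 38.5.

Shortage = 38.5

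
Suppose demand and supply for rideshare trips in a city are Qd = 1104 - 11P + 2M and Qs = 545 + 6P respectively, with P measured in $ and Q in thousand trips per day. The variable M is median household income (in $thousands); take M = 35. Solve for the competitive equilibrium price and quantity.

With M = 35, demand is Qd = 1174 - 11P.
At equilibrium Qd = Qs, so 1174 - 11P = 545 + 6P; collecting terms, 629 = 17P and P* = 37.
Plugging P* into demand: Q* = 1174 - 11(37) = 767.

P* = 37, Q* = 767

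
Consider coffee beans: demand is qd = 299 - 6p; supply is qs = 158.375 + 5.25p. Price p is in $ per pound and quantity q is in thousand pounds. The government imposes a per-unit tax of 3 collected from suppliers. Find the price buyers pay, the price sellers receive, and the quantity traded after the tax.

p_b = 13.9, p_s = 10.9, q = 215.6

With a tax of 3 on suppliers, they supply based on the net price p_s = p_b - 3, so qs = 142.625 + 5.25p_b.
Set qd = qs: 299 - 6p_b = 142.625 + 5.25p_b, so 156.375 = 11.25p_b and p_b = 13.9.
So p_s = 10.9 and the quantity traded is q = 299 - 6(13.9) = 215.6.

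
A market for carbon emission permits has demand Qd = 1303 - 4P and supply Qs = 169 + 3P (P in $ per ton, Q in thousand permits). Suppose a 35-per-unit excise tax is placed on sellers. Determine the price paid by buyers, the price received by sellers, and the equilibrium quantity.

With a tax of 35 on sellers, they supply based on the net price P_s = P_b - 35, so Qs = 64 + 3P_b.
Set Qd = Qs: 1303 - 4P_b = 64 + 3P_b, so 1239 = 7P_b and P_b = 177.
Then P_s = 177 - 35 = 142 and Q = 1303 - 4(177) = 595.

P_b = 177, P_s = 142, Q = 595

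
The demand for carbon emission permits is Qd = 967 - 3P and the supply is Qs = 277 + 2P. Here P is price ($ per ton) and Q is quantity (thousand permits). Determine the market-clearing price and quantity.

Set Qd = Qs: 967 - 3P = 277 + 2P, so 690 = 5P and P* = 138.
Then Q* = 967 - 3(138) = 553.

P* = 138, Q* = 553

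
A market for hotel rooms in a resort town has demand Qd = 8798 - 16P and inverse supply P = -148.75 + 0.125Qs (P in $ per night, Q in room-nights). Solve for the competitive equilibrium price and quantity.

P* = 317, Q* = 3726

Inverting to quantity form: Qs = 1190 + 8P.
Equating demand and supply, 8798 - 16P = 1190 + 8P gives 24P = 7608, so P* = 317.
From the demand curve, Q* = 8798 - 16(317) = 3726.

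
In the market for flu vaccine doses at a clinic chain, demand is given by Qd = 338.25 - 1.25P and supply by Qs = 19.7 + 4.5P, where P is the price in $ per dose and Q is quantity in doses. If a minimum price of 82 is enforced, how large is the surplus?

Surplus = 152.95

At P = 82: Qd = 235.75 and Qs = 388.7.
Surplus = Qs - Qd = 388.7 - 235.75 = 152.95.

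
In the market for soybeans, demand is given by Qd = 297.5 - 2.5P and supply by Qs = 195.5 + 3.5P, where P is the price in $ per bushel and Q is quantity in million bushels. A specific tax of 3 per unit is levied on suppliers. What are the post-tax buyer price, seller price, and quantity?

P_b = 18.75, P_s = 15.75, Q = 250.625

The tax drives a wedge P_b - P_s = 3. Substituting P_s = P_b - 3 into supply: Qs = 185 + 3.5P_b.
Market clearing requires 297.5 - 2.5P_b = 185 + 3.5P_b; hence 112.5 = 6P_b and P_b = 18.75.
Then P_s = 18.75 - 3 = 15.75 and Q = 297.5 - 2.5(18.75) = 250.625.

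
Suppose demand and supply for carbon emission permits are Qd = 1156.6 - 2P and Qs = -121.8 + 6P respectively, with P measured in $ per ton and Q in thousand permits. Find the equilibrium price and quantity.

P* = 159.8, Q* = 837

The market clears where 1156.6 - 2P = -121.8 + 6P. Rearranging, 8P = 1278.4, hence P* = 159.8.
Then Q* = 1156.6 - 2(159.8) = 837.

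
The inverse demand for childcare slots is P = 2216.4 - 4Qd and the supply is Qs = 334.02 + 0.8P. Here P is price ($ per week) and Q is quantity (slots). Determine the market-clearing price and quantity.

P* = 209.6, Q* = 501.7

Solving each curve for Q: Qd = 554.1 - 0.25P.
Equating demand and supply, 554.1 - 0.25P = 334.02 + 0.8P gives 1.05P = 220.08, so P* = 209.6.
Plugging P* into demand: Q* = 554.1 - 0.25(209.6) = 501.7.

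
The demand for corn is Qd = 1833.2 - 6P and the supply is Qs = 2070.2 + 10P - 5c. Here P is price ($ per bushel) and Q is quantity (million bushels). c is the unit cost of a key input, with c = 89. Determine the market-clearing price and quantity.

P* = 13, Q* = 1755.2

With c = 89, supply is Qs = 1625.2 + 10P.
Equating demand and supply, 1833.2 - 6P = 1625.2 + 10P gives 16P = 208, so P* = 13.
From the demand curve, Q* = 1833.2 - 6(13) = 1755.2.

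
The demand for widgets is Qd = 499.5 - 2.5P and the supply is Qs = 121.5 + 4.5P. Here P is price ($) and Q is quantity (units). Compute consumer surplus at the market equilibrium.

The market clears where 499.5 - 2.5P = 121.5 + 4.5P. Rearranging, 7P = 378, hence P* = 54.
Plugging P* into demand: Q* = 499.5 - 2.5(54) = 364.5.
Demand choke price (Qd = 0): P = 499.5/2.5 = 199.8. Consumer surplus = ½ × (199.8 - 54) × 364.5 = 26572.05.

Consumer surplus = 26572.05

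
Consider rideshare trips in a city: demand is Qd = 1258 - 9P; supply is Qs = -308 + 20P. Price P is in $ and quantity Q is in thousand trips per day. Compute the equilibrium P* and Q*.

Set Qd = Qs: 1258 - 9P = -308 + 20P, so 1566 = 29P and P* = 54.
Substitute back: Q* = 1258 - 9(54) = 772.

P* = 54, Q* = 772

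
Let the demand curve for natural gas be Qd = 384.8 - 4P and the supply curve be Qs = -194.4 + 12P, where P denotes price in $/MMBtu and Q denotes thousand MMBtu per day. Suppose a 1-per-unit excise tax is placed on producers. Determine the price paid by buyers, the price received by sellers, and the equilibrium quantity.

The tax drives a wedge P_b - P_s = 1. Substituting P_s = P_b - 1 into supply: Qs = -206.4 + 12P_b.
Market clearing requires 384.8 - 4P_b = -206.4 + 12P_b; hence 591.2 = 16P_b and P_b = 36.95.
So P_s = 35.95 and the quantity traded is Q = 384.8 - 4(36.95) = 237.

P_b = 36.95, P_s = 35.95, Q = 237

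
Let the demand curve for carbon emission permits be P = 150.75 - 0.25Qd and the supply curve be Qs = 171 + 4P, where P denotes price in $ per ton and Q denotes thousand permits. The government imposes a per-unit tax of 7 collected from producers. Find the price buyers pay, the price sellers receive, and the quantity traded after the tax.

P_b = 57.5, P_s = 50.5, Q = 373

Rewriting in direct form: Qd = 603 - 4P.
The tax drives a wedge P_b - P_s = 7. Substituting P_s = P_b - 7 into supply: Qs = 143 + 4P_b.
Equate demand and the shifted supply: 603 - 4P_b = 143 + 4P_b, giving 8P_b = 460, so P_b = 57.5.
Then P_s = 57.5 - 7 = 50.5 and Q = 603 - 4(57.5) = 373.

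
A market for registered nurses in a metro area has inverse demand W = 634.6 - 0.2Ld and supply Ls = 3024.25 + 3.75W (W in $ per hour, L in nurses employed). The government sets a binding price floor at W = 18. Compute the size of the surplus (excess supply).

Solving each curve for L: Ld = 3173 - 5W.
At W = 18: Ld = 3083 and Ls = 3091.75.
Surplus = Ls - Ld = 3091.75 - 3083 = 8.75.

Surplus = 8.75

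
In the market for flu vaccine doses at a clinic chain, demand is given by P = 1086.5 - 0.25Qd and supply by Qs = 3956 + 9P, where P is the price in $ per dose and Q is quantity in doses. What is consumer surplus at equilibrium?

Consumer surplus = 2232384.5

In direct form, Qd = 4346 - 4P.
Equating demand and supply, 4346 - 4P = 3956 + 9P gives 13P = 390, so P* = 30.
Plugging P* into demand: Q* = 4346 - 4(30) = 4226.
Demand choke price (Qd = 0): P = 4346/4 = 1086.5. Consumer surplus = ½ × (1086.5 - 30) × 4226 = 2232384.5.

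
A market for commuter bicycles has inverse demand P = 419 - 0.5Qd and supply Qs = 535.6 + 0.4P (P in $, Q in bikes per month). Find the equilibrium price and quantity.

P* = 126, Q* = 586

In direct form, Qd = 838 - 2P.
At equilibrium Qd = Qs, so 838 - 2P = 535.6 + 0.4P; collecting terms, 302.4 = 2.4P and P* = 126.
Then Q* = 838 - 2(126) = 586.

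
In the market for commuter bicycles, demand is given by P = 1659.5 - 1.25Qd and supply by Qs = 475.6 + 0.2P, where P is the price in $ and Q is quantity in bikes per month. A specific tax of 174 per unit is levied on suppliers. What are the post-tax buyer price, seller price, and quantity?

P_b = 886.8, P_s = 712.8, Q = 618.16

Inverting to quantity form: Qd = 1327.6 - 0.8P.
With a tax of 174 on suppliers, they supply based on the net price P_s = P_b - 174, so Qs = 440.8 + 0.2P_b.
Equate demand and the shifted supply: 1327.6 - 0.8P_b = 440.8 + 0.2P_b, giving P_b = 886.8, so P_b = 886.8.
Then P_s = 886.8 - 174 = 712.8 and Q = 1327.6 - 0.8(886.8) = 618.16.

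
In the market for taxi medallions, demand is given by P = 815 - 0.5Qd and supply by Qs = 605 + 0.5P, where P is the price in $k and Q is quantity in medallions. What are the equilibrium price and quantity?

P* = 410, Q* = 810

Inverting to quantity form: Qd = 1630 - 2P.
Equating demand and supply, 1630 - 2P = 605 + 0.5P gives 2.5P = 1025, so P* = 410.
Substitute back: Q* = 1630 - 2(410) = 810.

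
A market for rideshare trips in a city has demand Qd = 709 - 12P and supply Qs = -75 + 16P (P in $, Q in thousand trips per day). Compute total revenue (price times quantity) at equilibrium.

Total revenue = 10444

At equilibrium Qd = Qs, so 709 - 12P = -75 + 16P; collecting terms, 784 = 28P and P* = 28.
Then Q* = 709 - 12(28) = 373.
Total revenue = P* × Q* = 28 × 373 = 10444.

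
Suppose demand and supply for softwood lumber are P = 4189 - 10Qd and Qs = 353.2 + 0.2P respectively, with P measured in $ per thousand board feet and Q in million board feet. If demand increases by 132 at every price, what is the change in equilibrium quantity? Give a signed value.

ΔQ = 88

Inverting to quantity form: Qd = 418.9 - 0.1P.
At equilibrium Qd = Qs, so 418.9 - 0.1P = 353.2 + 0.2P; collecting terms, 65.7 = 0.3P and P* = 219.
Then Q* = 418.9 - 0.1(219) = 397.
After the shift, demand is Qd = 550.9 - 0.1P.
Re-solving, 0.3P = 197.7 gives P = 659 and Q = 485.
ΔQ = 485 - 397 = 88.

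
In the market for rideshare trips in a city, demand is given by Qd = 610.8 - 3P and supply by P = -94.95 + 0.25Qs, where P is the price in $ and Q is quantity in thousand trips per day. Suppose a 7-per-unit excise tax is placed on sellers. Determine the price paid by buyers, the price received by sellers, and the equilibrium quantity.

Solving each curve for Q: Qs = 379.8 + 4P.
The tax drives a wedge P_b - P_s = 7. Substituting P_s = P_b - 7 into supply: Qs = 351.8 + 4P_b.
Equate demand and the shifted supply: 610.8 - 3P_b = 351.8 + 4P_b, giving 7P_b = 259, so P_b = 37.
Then P_s = 37 - 7 = 30 and Q = 610.8 - 3(37) = 499.8.

P_b = 37, P_s = 30, Q = 499.8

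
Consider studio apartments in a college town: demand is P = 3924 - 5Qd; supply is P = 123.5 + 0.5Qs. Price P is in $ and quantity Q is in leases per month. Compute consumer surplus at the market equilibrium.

Consumer surplus = 1193702.5

Rewriting in direct form: Qd = 784.8 - 0.2P and Qs = -247 + 2P.
The market clears where 784.8 - 0.2P = -247 + 2P. Rearranging, 2.2P = 1031.8, hence P* = 469.
From the demand curve, Q* = 784.8 - 0.2(469) = 691.
Demand choke price (Qd = 0): P = 784.8/0.2 = 3924. Consumer surplus = ½ × (3924 - 469) × 691 = 1193702.5.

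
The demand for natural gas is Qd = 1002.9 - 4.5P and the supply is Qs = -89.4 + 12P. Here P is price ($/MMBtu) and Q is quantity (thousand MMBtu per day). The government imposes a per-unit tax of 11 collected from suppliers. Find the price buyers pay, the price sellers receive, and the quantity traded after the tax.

P_b = 74.2, P_s = 63.2, Q = 669

Suppliers keep P_s = P_b - 11 per unit, so supply in terms of the buyer price is Qs = -221.4 + 12P_b.
Equate demand and the shifted supply: 1002.9 - 4.5P_b = -221.4 + 12P_b, giving 16.5P_b = 1224.3, so P_b = 74.2.
Then P_s = 74.2 - 11 = 63.2 and Q = 1002.9 - 4.5(74.2) = 669.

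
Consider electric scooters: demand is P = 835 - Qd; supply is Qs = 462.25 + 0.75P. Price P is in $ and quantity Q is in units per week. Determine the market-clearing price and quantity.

Rewriting in direct form: Qd = 835 - P.
Set Qd = Qs: 835 - P = 462.25 + 0.75P, so 372.75 = 1.75P and P* = 213.
From the demand curve, Q* = 835 - 213 = 622.

P* = 213, Q* = 622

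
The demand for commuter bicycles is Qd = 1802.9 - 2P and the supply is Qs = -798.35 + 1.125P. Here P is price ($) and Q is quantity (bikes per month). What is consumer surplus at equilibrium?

At equilibrium Qd = Qs, so 1802.9 - 2P = -798.35 + 1.125P; collecting terms, 2601.25 = 3.125P and P* = 832.4.
Then Q* = 1802.9 - 2(832.4) = 138.1.
Demand choke price (Qd = 0): P = 1802.9/2 = 901.45. Consumer surplus = ½ × (901.45 - 832.4) × 138.1 = 4767.9025.

Consumer surplus = 4767.9025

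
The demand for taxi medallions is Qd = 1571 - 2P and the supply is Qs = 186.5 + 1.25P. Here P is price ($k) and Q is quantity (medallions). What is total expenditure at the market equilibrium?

Set Qd = Qs: 1571 - 2P = 186.5 + 1.25P, so 1384.5 = 3.25P and P* = 426.
Then Q* = 1571 - 2(426) = 719.
Total expenditure = P* × Q* = 426 × 719 = 306294.

Total expenditure = 306294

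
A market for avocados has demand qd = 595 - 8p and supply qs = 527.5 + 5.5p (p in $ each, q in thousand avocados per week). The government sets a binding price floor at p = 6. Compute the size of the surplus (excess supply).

Surplus = 13.5

At p = 6: qd = 547 and qs = 560.5.
Surplus = qs - qd = 560.5 - 547 = 13.5.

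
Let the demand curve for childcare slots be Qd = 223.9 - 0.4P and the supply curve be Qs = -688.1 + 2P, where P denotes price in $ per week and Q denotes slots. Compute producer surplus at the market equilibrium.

Producer surplus = 1292.4025

Equating demand and supply, 223.9 - 0.4P = -688.1 + 2P gives 2.4P = 912, so P* = 380.
From the demand curve, Q* = 223.9 - 0.4(380) = 71.9.
Supply choke price (Qs = 0): P = 344.05. Producer surplus = ½ × (380 - 344.05) × 71.9 = 1292.4025.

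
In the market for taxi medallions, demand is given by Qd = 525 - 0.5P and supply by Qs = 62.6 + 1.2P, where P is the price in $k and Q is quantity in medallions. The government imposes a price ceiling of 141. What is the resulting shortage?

Shortage = 222.7

At P = 141: Qd = 454.5 and Qs = 231.8.
Shortage = Qd - Qs = 454.5 - 231.8 = 222.7.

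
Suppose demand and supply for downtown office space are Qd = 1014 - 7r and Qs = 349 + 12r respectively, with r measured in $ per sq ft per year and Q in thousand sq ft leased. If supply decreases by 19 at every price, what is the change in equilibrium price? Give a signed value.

Set Qd = Qs: 1014 - 7r = 349 + 12r, so 665 = 19r and r* = 35.
Then Q* = 1014 - 7(35) = 769.
After the shift, supply is Qs = 330 + 12r.
The new intersection has 684 = 19r, i.e. r = 36, Q = 762.
Δr = 36 - 35 = 1.

Δr = 1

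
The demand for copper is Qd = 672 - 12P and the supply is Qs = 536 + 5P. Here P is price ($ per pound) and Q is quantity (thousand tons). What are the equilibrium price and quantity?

P* = 8, Q* = 576

Equating demand and supply, 672 - 12P = 536 + 5P gives 17P = 136, so P* = 8.
Substitute back: Q* = 672 - 12(8) = 576.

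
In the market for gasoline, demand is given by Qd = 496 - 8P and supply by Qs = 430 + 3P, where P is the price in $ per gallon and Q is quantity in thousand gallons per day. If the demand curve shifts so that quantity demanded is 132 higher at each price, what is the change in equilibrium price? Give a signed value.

Equating demand and supply, 496 - 8P = 430 + 3P gives 11P = 66, so P* = 6.
From the demand curve, Q* = 496 - 8(6) = 448.
After the shift, demand is Qd = 628 - 8P.
The new intersection has 198 = 11P, i.e. P = 18, Q = 484.
ΔP = 18 - 6 = 12.

ΔP = 12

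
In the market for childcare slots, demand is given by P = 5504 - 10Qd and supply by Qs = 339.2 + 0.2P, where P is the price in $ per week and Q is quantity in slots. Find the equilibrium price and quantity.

P* = 704, Q* = 480

Solving each curve for Q: Qd = 550.4 - 0.1P.
At equilibrium Qd = Qs, so 550.4 - 0.1P = 339.2 + 0.2P; collecting terms, 211.2 = 0.3P and P* = 704.
Then Q* = 550.4 - 0.1(704) = 480.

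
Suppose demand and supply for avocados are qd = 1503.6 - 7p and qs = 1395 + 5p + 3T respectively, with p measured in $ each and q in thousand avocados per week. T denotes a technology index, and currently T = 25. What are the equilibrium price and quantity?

p* = 2.8, q* = 1484

With T = 25, supply is qs = 1470 + 5p.
At equilibrium qd = qs, so 1503.6 - 7p = 1470 + 5p; collecting terms, 33.6 = 12p and p* = 2.8.
Substitute back: q* = 1503.6 - 7(2.8) = 1484.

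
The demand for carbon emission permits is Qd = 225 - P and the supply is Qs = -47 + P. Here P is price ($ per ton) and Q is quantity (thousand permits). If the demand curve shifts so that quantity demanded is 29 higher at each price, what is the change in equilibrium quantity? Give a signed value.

ΔQ = 14.5

The market clears where 225 - P = -47 + P. Rearranging, 2P = 272, hence P* = 136.
Substitute back: Q* = 225 - 136 = 89.
After the shift, demand is Qd = 254 - P.
New equilibrium: 301 = 2P, so P = 150.5 and Q = 103.5.
ΔQ = 103.5 - 89 = 14.5.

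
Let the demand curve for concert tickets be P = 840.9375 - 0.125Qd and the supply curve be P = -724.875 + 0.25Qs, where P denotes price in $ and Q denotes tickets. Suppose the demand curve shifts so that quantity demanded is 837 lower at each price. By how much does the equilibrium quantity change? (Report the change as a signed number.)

Rewriting in direct form: Qd = 6727.5 - 8P and Qs = 2899.5 + 4P.
Set Qd = Qs: 6727.5 - 8P = 2899.5 + 4P, so 3828 = 12P and P* = 319.
From the demand curve, Q* = 6727.5 - 8(319) = 4175.5.
After the shift, demand is Qd = 5890.5 - 8P.
The new intersection has 2991 = 12P, i.e. P = 249.25, Q = 3896.5.
ΔQ = 3896.5 - 4175.5 = -279.

ΔQ = -279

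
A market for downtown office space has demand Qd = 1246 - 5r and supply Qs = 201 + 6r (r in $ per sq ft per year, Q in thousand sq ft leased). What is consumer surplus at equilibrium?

Consumer surplus = 59444.1

The market clears where 1246 - 5r = 201 + 6r. Rearranging, 11r = 1045, hence r* = 95.
Then Q* = 1246 - 5(95) = 771.
Demand choke price (Qd = 0): r = 1246/5 = 249.2. Consumer surplus = ½ × (249.2 - 95) × 771 = 59444.1.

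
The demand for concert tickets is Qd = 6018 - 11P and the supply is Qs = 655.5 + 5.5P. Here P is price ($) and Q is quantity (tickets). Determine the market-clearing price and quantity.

Equating demand and supply, 6018 - 11P = 655.5 + 5.5P gives 16.5P = 5362.5, so P* = 325.
Substitute back: Q* = 6018 - 11(325) = 2443.

P* = 325, Q* = 2443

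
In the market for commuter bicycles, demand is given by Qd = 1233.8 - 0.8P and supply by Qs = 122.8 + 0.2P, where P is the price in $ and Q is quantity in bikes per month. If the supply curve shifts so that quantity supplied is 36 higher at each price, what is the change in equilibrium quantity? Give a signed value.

Equating demand and supply, 1233.8 - 0.8P = 122.8 + 0.2P gives P = 1111, so P* = 1111.
Plugging P* into demand: Q* = 1233.8 - 0.8(1111) = 345.
After the shift, supply is Qs = 158.8 + 0.2P.
New equilibrium: 1075 = P, so P = 1075 and Q = 373.8.
ΔQ = 373.8 - 345 = 28.8.

ΔQ = 28.8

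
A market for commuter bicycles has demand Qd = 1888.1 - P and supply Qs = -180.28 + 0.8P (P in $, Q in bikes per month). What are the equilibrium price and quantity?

P* = 1149.1, Q* = 739

Equating demand and supply, 1888.1 - P = -180.28 + 0.8P gives 1.8P = 2068.38, so P* = 1149.1.
Then Q* = 1888.1 - 1149.1 = 739.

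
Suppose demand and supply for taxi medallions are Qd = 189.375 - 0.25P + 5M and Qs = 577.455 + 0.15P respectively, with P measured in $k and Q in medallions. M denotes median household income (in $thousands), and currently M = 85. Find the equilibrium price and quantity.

With M = 85, demand is Qd = 614.375 - 0.25P.
At equilibrium Qd = Qs, so 614.375 - 0.25P = 577.455 + 0.15P; collecting terms, 36.92 = 0.4P and P* = 92.3.
Plugging P* into demand: Q* = 614.375 - 0.25(92.3) = 591.3.

P* = 92.3, Q* = 591.3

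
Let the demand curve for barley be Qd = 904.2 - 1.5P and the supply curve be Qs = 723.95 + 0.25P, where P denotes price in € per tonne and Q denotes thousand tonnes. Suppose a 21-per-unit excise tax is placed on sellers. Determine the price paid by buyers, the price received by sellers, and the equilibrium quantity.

P_b = 106, P_s = 85, Q = 745.2

The tax drives a wedge P_b - P_s = 21. Substituting P_s = P_b - 21 into supply: Qs = 718.7 + 0.25P_b.
Equate demand and the shifted supply: 904.2 - 1.5P_b = 718.7 + 0.25P_b, giving 1.75P_b = 185.5, so P_b = 106.
So P_s = 85 and the quantity traded is Q = 904.2 - 1.5(106) = 745.2.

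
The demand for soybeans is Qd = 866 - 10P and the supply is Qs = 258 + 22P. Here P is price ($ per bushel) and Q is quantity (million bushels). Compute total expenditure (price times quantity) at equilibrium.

Total expenditure = 12844

At equilibrium Qd = Qs, so 866 - 10P = 258 + 22P; collecting terms, 608 = 32P and P* = 19.
Plugging P* into demand: Q* = 866 - 10(19) = 676.
Total expenditure = P* × Q* = 19 × 676 = 12844.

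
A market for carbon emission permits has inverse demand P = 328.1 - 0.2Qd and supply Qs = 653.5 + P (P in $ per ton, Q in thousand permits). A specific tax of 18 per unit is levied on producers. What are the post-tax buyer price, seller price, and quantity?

P_b = 167.5, P_s = 149.5, Q = 803

Rewriting in direct form: Qd = 1640.5 - 5P.
The tax drives a wedge P_b - P_s = 18. Substituting P_s = P_b - 18 into supply: Qs = 635.5 + P_b.
Set Qd = Qs: 1640.5 - 5P_b = 635.5 + P_b, so 1005 = 6P_b and P_b = 167.5.
So P_s = 149.5 and the quantity traded is Q = 1640.5 - 5(167.5) = 803.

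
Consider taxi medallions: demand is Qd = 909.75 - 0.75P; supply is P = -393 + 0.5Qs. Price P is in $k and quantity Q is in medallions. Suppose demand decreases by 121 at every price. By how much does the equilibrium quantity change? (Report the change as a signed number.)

ΔQ = -88

Inverting to quantity form: Qs = 786 + 2P.
The market clears where 909.75 - 0.75P = 786 + 2P. Rearranging, 2.75P = 123.75, hence P* = 45.
From the demand curve, Q* = 909.75 - 0.75(45) = 876.
After the shift, demand is Qd = 788.75 - 0.75P.
The new intersection has 2.75 = 2.75P, i.e. P = 1, Q = 788.
ΔQ = 788 - 876 = -88.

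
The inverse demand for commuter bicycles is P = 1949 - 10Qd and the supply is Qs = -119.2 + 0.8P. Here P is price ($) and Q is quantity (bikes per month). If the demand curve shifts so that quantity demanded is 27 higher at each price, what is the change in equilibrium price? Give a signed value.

ΔP = 30

Inverting to quantity form: Qd = 194.9 - 0.1P.
Set Qd = Qs: 194.9 - 0.1P = -119.2 + 0.8P, so 314.1 = 0.9P and P* = 349.
From the demand curve, Q* = 194.9 - 0.1(349) = 160.
After the shift, demand is Qd = 221.9 - 0.1P.
New equilibrium: 341.1 = 0.9P, so P = 379 and Q = 184.
ΔP = 379 - 349 = 30.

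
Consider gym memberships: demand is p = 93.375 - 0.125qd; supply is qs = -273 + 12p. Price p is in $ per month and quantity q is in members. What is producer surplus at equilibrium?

Producer surplus = 4788.375

Solving each curve for q: qd = 747 - 8p.
At equilibrium qd = qs, so 747 - 8p = -273 + 12p; collecting terms, 1020 = 20p and p* = 51.
Plugging p* into demand: q* = 747 - 8(51) = 339.
Supply choke price (qs = 0): p = 22.75. Producer surplus = ½ × (51 - 22.75) × 339 = 4788.375.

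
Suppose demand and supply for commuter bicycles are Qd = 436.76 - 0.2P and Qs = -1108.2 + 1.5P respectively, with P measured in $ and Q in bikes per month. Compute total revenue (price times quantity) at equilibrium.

Equating demand and supply, 436.76 - 0.2P = -1108.2 + 1.5P gives 1.7P = 1544.96, so P* = 908.8.
Substitute back: Q* = 436.76 - 0.2(908.8) = 255.
Total revenue = P* × Q* = 908.8 × 255 = 231744.

Total revenue = 231744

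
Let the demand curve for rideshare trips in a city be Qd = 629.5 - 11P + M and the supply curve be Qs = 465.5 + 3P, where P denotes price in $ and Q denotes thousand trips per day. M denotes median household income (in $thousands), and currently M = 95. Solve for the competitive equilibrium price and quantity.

P* = 18.5, Q* = 521

With M = 95, demand is Qd = 724.5 - 11P.
The market clears where 724.5 - 11P = 465.5 + 3P. Rearranging, 14P = 259, hence P* = 18.5.
From the demand curve, Q* = 724.5 - 11(18.5) = 521.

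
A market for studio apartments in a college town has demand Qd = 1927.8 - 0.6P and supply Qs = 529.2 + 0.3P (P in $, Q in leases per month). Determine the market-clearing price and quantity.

Equating demand and supply, 1927.8 - 0.6P = 529.2 + 0.3P gives 0.9P = 1398.6, so P* = 1554.
Plugging P* into demand: Q* = 1927.8 - 0.6(1554) = 995.4.

P* = 1554, Q* = 995.4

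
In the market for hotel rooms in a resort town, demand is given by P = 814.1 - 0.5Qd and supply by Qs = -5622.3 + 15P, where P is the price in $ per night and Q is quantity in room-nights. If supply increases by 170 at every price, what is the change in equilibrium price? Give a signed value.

ΔP = -10

Rewriting in direct form: Qd = 1628.2 - 2P.
Equating demand and supply, 1628.2 - 2P = -5622.3 + 15P gives 17P = 7250.5, so P* = 426.5.
Substitute back: Q* = 1628.2 - 2(426.5) = 775.2.
After the shift, supply is Qs = -5452.3 + 15P.
New equilibrium: 7080.5 = 17P, so P = 416.5 and Q = 795.2.
ΔP = 416.5 - 426.5 = -10.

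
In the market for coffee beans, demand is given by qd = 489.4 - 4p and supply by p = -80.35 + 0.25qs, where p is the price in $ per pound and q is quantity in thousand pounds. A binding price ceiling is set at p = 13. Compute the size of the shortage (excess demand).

Shortage = 64

Inverting to quantity form: qs = 321.4 + 4p.
Evaluating both curves at the ceiling price 13 gives qd = 437.4, qs = 373.4.
Shortage = qd - qs = 437.4 - 373.4 = 64.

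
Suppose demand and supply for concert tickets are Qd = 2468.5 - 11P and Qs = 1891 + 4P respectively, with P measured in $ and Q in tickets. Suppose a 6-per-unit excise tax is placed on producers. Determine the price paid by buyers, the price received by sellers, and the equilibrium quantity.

Producers keep P_s = P_b - 6 per unit, so supply in terms of the buyer price is Qs = 1867 + 4P_b.
Market clearing requires 2468.5 - 11P_b = 1867 + 4P_b; hence 601.5 = 15P_b and P_b = 40.1.
Then P_s = 40.1 - 6 = 34.1 and Q = 2468.5 - 11(40.1) = 2027.4.

P_b = 40.1, P_s = 34.1, Q = 2027.4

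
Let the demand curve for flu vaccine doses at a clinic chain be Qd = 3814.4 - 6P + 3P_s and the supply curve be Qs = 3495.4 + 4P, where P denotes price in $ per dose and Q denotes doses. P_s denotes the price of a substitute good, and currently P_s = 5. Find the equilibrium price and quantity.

With P_s = 5, demand is Qd = 3829.4 - 6P.
At equilibrium Qd = Qs, so 3829.4 - 6P = 3495.4 + 4P; collecting terms, 334 = 10P and P* = 33.4.
Substitute back: Q* = 3829.4 - 6(33.4) = 3629.

P* = 33.4, Q* = 3629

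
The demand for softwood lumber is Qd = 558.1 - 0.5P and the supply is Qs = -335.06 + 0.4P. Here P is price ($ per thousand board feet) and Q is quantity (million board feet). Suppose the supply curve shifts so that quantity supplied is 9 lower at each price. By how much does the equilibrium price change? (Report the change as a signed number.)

ΔP = 10

Equating demand and supply, 558.1 - 0.5P = -335.06 + 0.4P gives 0.9P = 893.16, so P* = 992.4.
Substitute back: Q* = 558.1 - 0.5(992.4) = 61.9.
After the shift, supply is Qs = -344.06 + 0.4P.
Re-solving, 0.9P = 902.16 gives P = 1002.4 and Q = 56.9.
ΔP = 1002.4 - 992.4 = 10.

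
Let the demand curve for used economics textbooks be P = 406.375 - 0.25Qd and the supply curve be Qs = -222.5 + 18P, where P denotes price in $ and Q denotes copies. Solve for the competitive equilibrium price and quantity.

Solving each curve for Q: Qd = 1625.5 - 4P.
Set Qd = Qs: 1625.5 - 4P = -222.5 + 18P, so 1848 = 22P and P* = 84.
From the demand curve, Q* = 1625.5 - 4(84) = 1289.5.

P* = 84, Q* = 1289.5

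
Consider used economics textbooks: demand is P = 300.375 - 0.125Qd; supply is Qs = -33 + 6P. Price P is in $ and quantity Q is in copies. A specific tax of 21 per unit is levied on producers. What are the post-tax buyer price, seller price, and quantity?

P_b = 183, P_s = 162, Q = 939

Inverting to quantity form: Qd = 2403 - 8P.
The tax drives a wedge P_b - P_s = 21. Substituting P_s = P_b - 21 into supply: Qs = -159 + 6P_b.
Set Qd = Qs: 2403 - 8P_b = -159 + 6P_b, so 2562 = 14P_b and P_b = 183.
So P_s = 162 and the quantity traded is Q = 2403 - 8(183) = 939.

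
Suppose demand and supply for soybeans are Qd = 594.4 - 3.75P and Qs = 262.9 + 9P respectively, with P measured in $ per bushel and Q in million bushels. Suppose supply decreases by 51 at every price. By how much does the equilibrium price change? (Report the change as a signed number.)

The market clears where 594.4 - 3.75P = 262.9 + 9P. Rearranging, 12.75P = 331.5, hence P* = 26.
Plugging P* into demand: Q* = 594.4 - 3.75(26) = 496.9.
After the shift, supply is Qs = 211.9 + 9P.
New equilibrium: 382.5 = 12.75P, so P = 30 and Q = 481.9.
ΔP = 30 - 26 = 4.

ΔP = 4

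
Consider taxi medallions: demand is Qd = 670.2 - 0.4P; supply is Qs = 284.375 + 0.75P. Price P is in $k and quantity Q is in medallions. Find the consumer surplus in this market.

Consumer surplus = 359120

Equating demand and supply, 670.2 - 0.4P = 284.375 + 0.75P gives 1.15P = 385.825, so P* = 335.5.
From the demand curve, Q* = 670.2 - 0.4(335.5) = 536.
Demand choke price (Qd = 0): P = 670.2/0.4 = 1675.5. Consumer surplus = ½ × (1675.5 - 335.5) × 536 = 359120.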